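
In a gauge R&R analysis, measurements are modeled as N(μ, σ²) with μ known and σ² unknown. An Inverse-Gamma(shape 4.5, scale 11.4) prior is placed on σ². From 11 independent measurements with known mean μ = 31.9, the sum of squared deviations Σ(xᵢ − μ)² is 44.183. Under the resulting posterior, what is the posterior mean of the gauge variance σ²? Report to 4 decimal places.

With known mean μ and an Inverse-Gamma(α, β) prior on σ², the Normal likelihood is conjugate: posterior is Inv-Gamma(α + n/2, β + Σ(xᵢ−μ)²/2).
Posterior: Inv-Gamma(4.5 + 11/2, 11.4 + 44.183/2) = Inv-Gamma(10.00, 33.4915).
E[σ²|data] = β/(α−1) = 33.4915/9.00 = 3.7213.

3.7213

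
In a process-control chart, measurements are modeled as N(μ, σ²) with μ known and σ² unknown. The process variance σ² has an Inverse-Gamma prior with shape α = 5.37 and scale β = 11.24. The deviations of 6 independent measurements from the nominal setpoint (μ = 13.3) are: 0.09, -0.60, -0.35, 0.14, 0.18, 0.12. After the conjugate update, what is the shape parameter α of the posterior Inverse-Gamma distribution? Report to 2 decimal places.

With known mean μ and an Inverse-Gamma(α, β) prior on σ², the Normal likelihood is conjugate: posterior is Inv-Gamma(α + n/2, β + Σ(xᵢ−μ)²/2).
Σ(xᵢ−μ)² = (0.09)² + (-0.60)² + (-0.35)² + (0.14)² + (0.18)² + (0.12)² = 0.5570.
Posterior: Inv-Gamma(5.37 + 6/2, 11.24 + 0.5570/2) = Inv-Gamma(8.37, 11.51850).
Posterior α = 8.37.

8.37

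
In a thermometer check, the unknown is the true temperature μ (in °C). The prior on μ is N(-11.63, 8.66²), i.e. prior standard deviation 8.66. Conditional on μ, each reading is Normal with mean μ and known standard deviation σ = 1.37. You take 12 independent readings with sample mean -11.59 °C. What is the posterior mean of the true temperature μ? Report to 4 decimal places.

For Normal data with known variance σ², a Normal(μ₀, σ₀²) prior on μ is conjugate. Posterior precision = 1/σ₀² + n/σ²; posterior mean is the precision-weighted average of μ₀ and x̄.
n·x̄ = 12·(-11.59) = -139.08.
σ₀² = 8.66² = 74.9956, σ² = 1.37² = 1.8769; σ² + n·σ₀² = 1.8769 + 12·74.9956 = 901.8241.
Posterior mean = (μ₀/σ₀² + n·x̄/σ²)/(1/σ₀² + n/σ²) = (σ²·μ₀ + σ₀²·n·x̄)/(σ² + n·σ₀²) = (1.8769·(-11.63) + 74.9956·(-139.08))/901.8241 = -10452.216395/901.8241 = -11.5901.

-11.5901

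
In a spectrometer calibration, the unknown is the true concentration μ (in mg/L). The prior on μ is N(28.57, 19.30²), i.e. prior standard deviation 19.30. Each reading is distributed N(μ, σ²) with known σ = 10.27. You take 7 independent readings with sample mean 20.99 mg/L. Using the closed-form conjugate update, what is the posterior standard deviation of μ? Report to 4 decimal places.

3.8055

For Normal data with known variance σ², a Normal(μ₀, σ₀²) prior on μ is conjugate. Posterior precision = 1/σ₀² + n/σ²; posterior mean is the precision-weighted average of μ₀ and x̄.
σ₀² = 19.30² = 372.49, σ² = 10.27² = 105.4729; σ² + n·σ₀² = 105.4729 + 7·372.49 = 2712.9029.
Posterior precision = 1/σ₀² + n/σ² = 1/372.49 + 7/105.4729 = (σ² + n·σ₀²)/(σ₀²σ²) = 2712.9029/(372.49·105.4729); posterior variance σₙ² = σ₀²σ²/(σ² + n·σ₀²) = 372.49·105.4729/2712.9029 = 14.481757.
Posterior SD = √σₙ² = √(372.49·105.4729/2712.9029) = 3.8055.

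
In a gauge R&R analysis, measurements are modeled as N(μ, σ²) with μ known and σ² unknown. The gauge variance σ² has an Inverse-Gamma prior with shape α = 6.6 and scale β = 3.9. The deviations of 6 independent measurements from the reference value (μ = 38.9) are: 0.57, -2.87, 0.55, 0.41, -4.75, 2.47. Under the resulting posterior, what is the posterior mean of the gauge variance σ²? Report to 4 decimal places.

2.6451

With known mean μ and an Inverse-Gamma(α, β) prior on σ², the Normal likelihood is conjugate: posterior is Inv-Gamma(α + n/2, β + Σ(xᵢ−μ)²/2).
Σ(xᵢ−μ)² = (0.57)² + (-2.87)² + (0.55)² + (0.41)² + (-4.75)² + (2.47)² = 37.6958.
Posterior: Inv-Gamma(6.6 + 6/2, 3.9 + 37.6958/2) = Inv-Gamma(9.60, 22.74790).
E[σ²|data] = β/(α−1) = 22.74790/8.60 = 2.6451.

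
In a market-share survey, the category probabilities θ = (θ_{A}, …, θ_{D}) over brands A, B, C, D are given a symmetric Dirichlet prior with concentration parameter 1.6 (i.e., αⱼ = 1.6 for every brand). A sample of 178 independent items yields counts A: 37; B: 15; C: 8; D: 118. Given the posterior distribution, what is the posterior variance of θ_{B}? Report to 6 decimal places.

0.000442

The Dirichlet prior is conjugate to the Multinomial likelihood: each posterior αⱼ = prior αⱼ + observed count nⱼ.
Posterior concentration: (38.6, 16.6, 9.6, 119.6), total = 184.4.
Var[θ_j] = α_j(Σα−α_j)/((Σα)²(Σα+1)) = 16.6·167.8/(184.4²·185.4) = 0.000442.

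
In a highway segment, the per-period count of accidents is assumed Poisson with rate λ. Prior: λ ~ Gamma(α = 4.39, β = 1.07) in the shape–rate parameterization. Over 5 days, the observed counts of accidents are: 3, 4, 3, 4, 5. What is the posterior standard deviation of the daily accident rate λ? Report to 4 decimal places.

0.7968

With a Gamma(shape α, rate β) prior, the Poisson likelihood is conjugate: the posterior is Gamma(α + ΣXᵢ, β + n).
Sum of counts S = 19 over n = 5 days.
Posterior: Gamma(α+S, β+n) = Gamma(4.39+19, 1.07+5) = Gamma(23.39, 6.07).
SD = √α/β = √23.39/6.07 = 0.7968.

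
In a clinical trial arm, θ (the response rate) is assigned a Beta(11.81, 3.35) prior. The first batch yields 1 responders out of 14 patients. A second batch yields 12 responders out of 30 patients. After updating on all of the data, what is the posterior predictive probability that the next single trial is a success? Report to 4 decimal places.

0.4194

The Beta prior is conjugate to a Binomial/Bernoulli likelihood; the update adds successes to α and failures to β.
After batch 1: Beta(11.81+1, 3.35+13) = Beta(12.81, 16.35).
After batch 2: Beta(12.81+12, 16.35+18) = Beta(24.81, 34.35).
For a single future Bernoulli trial, P(success | data) = α/(α+β) = 0.4194.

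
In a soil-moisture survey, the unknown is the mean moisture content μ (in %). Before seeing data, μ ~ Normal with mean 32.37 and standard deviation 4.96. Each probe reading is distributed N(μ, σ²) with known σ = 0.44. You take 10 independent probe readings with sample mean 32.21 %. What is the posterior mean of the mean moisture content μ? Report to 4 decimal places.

For Normal data with known variance σ², a Normal(μ₀, σ₀²) prior on μ is conjugate. Posterior precision = 1/σ₀² + n/σ²; posterior mean is the precision-weighted average of μ₀ and x̄.
n·x̄ = 10·32.21 = 322.1.
σ₀² = 4.96² = 24.6016, σ² = 0.44² = 0.1936; σ² + n·σ₀² = 0.1936 + 10·24.6016 = 246.2096.
Posterior mean = (μ₀/σ₀² + n·x̄/σ²)/(1/σ₀² + n/σ²) = (σ²·μ₀ + σ₀²·n·x̄)/(σ² + n·σ₀²) = (0.1936·32.37 + 24.6016·322.1)/246.2096 = 7930.442192/246.2096 = 32.2101.

32.2101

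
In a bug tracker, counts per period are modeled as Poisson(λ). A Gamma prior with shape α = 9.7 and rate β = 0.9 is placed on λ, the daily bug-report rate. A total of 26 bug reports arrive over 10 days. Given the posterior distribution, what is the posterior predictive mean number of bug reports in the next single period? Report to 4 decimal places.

With a Gamma(shape α, rate β) prior, the Poisson likelihood is conjugate: the posterior is Gamma(α + ΣXᵢ, β + n).
Posterior: Gamma(α+S, β+n) = Gamma(9.7+26, 0.9+10) = Gamma(35.7, 10.9).
The predictive distribution for one future period is NegBinom with mean α/β = 3.2752.

3.2752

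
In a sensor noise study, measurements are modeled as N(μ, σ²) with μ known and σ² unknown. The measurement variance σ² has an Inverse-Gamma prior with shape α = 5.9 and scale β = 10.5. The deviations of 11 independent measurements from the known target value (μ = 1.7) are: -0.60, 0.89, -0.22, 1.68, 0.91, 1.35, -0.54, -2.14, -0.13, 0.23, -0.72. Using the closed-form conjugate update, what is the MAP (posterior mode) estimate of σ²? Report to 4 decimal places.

With known mean μ and an Inverse-Gamma(α, β) prior on σ², the Normal likelihood is conjugate: posterior is Inv-Gamma(α + n/2, β + Σ(xᵢ−μ)²/2).
Σ(xᵢ−μ)² = (-0.60)² + (0.89)² + (-0.22)² + (1.68)² + (0.91)² + (1.35)² + (-0.54)² + (-2.14)² + (-0.13)² + (0.23)² + (-0.72)² = 12.1329.
Posterior: Inv-Gamma(5.9 + 11/2, 10.5 + 12.1329/2) = Inv-Gamma(11.40, 16.56645).
Mode = β/(α+1) = 16.56645/12.40 = 1.3360.

1.3360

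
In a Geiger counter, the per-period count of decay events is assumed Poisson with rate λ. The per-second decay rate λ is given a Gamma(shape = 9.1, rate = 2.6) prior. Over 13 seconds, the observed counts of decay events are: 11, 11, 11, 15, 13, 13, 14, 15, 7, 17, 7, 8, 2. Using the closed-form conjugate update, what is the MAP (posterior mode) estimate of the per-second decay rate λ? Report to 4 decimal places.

With a Gamma(shape α, rate β) prior, the Poisson likelihood is conjugate: the posterior is Gamma(α + ΣXᵢ, β + n).
Sum of counts S = 144 over n = 13 seconds.
Posterior: Gamma(α+S, β+n) = Gamma(9.1+144, 2.6+13) = Gamma(153.1, 15.6).
Mode of Gamma(α,β) for α≥1 is (α−1)/β = 152.1/15.6 = 9.7500.

9.7500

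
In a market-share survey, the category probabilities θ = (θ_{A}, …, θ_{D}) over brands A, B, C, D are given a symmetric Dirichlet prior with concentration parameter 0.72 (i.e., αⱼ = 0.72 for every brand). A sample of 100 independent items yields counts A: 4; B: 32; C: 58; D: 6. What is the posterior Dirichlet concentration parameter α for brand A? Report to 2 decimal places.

The Dirichlet prior is conjugate to the Multinomial likelihood: each posterior αⱼ = prior αⱼ + observed count nⱼ.
Posterior concentration: (4.72, 32.72, 58.72, 6.72), total = 102.88.
α_{A} = 0.72 + 4 = 4.72.

4.72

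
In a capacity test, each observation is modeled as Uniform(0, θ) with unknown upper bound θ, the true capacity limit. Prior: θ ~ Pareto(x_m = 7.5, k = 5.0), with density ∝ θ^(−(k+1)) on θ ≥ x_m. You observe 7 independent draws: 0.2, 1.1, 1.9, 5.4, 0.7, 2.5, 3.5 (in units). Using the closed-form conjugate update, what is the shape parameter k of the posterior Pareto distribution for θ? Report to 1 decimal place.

12.0

A Pareto(scale x_m, shape k) prior on the upper bound θ of Uniform(0, θ) is conjugate: posterior is Pareto(max(x_m, max xᵢ), k + n).
Sample maximum = 5.4; prior scale x_m = 7.5 → posterior scale = max = 7.5.
Posterior shape = 5.0 + 7 = 12.0.
Posterior shape k = 12.0.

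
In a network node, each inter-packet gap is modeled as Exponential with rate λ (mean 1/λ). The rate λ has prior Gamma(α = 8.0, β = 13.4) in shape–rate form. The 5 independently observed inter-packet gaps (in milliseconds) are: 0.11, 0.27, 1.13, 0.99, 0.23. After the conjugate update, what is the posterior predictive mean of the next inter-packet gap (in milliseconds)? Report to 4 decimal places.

With a Gamma(shape α, rate β) prior on the exponential rate λ, the posterior after n observations with total T = Σxᵢ is Gamma(α+n, β+T).
Sum of observations T = 2.73 milliseconds; n = 5.
Posterior: Gamma(8.0+5, 13.4+2.73) = Gamma(13.0, 16.13).
The predictive distribution for the next observation is Lomax; its mean is β/(α−1) = 16.13/12.0 = 1.3442.

1.3442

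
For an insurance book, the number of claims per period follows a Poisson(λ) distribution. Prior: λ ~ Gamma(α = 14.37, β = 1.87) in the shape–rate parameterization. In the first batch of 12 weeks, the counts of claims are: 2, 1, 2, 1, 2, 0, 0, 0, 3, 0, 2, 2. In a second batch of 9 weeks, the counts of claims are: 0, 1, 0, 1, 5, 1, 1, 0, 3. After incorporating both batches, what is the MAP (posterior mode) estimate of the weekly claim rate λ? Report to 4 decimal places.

With a Gamma(shape α, rate β) prior, the Poisson likelihood is conjugate: the posterior is Gamma(α + ΣXᵢ, β + n).
Batch 1: sum of counts S = 15 over n = 12 weeks.
After batch 1: Gamma(α+S, β+n) = Gamma(14.37+15, 1.87+12) = Gamma(29.37, 13.87).
Batch 2: sum of counts S = 12 over n = 9 weeks.
After batch 2: Gamma(α+S, β+n) = Gamma(29.37+12, 13.87+9) = Gamma(41.37, 22.87).
Mode of Gamma(α,β) for α≥1 is (α−1)/β = 40.37/22.87 = 1.7652.

1.7652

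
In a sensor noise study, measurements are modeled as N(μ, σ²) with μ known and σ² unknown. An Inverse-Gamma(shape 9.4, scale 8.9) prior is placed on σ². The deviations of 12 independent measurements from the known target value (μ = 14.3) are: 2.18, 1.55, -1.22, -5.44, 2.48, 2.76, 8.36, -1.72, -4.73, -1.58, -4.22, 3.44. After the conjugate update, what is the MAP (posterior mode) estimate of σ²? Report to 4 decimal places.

6.0111

With known mean μ and an Inverse-Gamma(α, β) prior on σ², the Normal likelihood is conjugate: posterior is Inv-Gamma(α + n/2, β + Σ(xᵢ−μ)²/2).
Σ(xᵢ−μ)² = (2.18)² + (1.55)² + (-1.22)² + (-5.44)² + (2.48)² + (2.76)² + (8.36)² + (-1.72)² + (-4.73)² + (-1.58)² + (-4.22)² + (3.44)² = 179.3642.
Posterior: Inv-Gamma(9.4 + 12/2, 8.9 + 179.3642/2) = Inv-Gamma(15.40, 98.58210).
Mode = β/(α+1) = 98.58210/16.40 = 6.0111.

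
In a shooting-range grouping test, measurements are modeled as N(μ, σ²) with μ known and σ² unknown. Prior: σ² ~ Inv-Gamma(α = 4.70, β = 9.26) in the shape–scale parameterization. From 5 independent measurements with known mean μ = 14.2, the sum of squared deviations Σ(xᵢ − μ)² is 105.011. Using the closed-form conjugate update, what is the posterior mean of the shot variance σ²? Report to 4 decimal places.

With known mean μ and an Inverse-Gamma(α, β) prior on σ², the Normal likelihood is conjugate: posterior is Inv-Gamma(α + n/2, β + Σ(xᵢ−μ)²/2).
Posterior: Inv-Gamma(4.70 + 5/2, 9.26 + 105.011/2) = Inv-Gamma(7.20, 61.7655).
E[σ²|data] = β/(α−1) = 61.7655/6.20 = 9.9622.

9.9622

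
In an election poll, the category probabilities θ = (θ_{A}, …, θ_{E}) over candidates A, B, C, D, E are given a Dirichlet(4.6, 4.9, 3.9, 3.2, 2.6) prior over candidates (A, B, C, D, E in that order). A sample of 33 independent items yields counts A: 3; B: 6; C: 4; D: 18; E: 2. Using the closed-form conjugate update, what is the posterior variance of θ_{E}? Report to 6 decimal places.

The Dirichlet prior is conjugate to the Multinomial likelihood: each posterior αⱼ = prior αⱼ + observed count nⱼ.
Posterior concentration: (7.6, 10.9, 7.9, 21.2, 4.6), total = 52.2.
Var[θ_j] = α_j(Σα−α_j)/((Σα)²(Σα+1)) = 4.6·47.6/(52.2²·53.2) = 0.001510.

0.001510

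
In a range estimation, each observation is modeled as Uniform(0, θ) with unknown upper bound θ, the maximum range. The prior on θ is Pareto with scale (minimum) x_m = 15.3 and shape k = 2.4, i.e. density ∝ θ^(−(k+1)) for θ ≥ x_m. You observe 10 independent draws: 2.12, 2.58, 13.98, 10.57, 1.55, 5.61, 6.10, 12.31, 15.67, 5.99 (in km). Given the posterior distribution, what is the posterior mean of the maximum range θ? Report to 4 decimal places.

A Pareto(scale x_m, shape k) prior on the upper bound θ of Uniform(0, θ) is conjugate: posterior is Pareto(max(x_m, max xᵢ), k + n).
Sample maximum = 15.67; prior scale x_m = 15.3 → posterior scale = max = 15.67.
Posterior shape = 2.4 + 10 = 12.4.
E[θ|data] = k·x_m/(k−1) = 12.4·15.67/11.4 = 17.0446.

17.0446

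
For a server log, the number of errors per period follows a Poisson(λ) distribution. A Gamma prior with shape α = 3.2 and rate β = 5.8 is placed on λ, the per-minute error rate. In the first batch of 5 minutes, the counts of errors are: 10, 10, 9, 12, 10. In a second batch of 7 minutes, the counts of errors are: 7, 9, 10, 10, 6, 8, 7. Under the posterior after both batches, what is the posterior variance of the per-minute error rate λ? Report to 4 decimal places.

With a Gamma(shape α, rate β) prior, the Poisson likelihood is conjugate: the posterior is Gamma(α + ΣXᵢ, β + n).
Batch 1: sum of counts S = 51 over n = 5 minutes.
After batch 1: Gamma(α+S, β+n) = Gamma(3.2+51, 5.8+5) = Gamma(54.2, 10.8).
Batch 2: sum of counts S = 57 over n = 7 minutes.
After batch 2: Gamma(α+S, β+n) = Gamma(54.2+57, 10.8+7) = Gamma(111.2, 17.8).
Var = α/β² = 111.2/17.8² = 0.3510.

0.3510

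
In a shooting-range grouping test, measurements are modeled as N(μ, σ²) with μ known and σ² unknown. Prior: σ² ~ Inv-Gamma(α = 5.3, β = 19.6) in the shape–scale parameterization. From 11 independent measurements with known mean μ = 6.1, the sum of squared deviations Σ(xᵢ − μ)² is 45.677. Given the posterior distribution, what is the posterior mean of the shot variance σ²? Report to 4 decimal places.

4.3305

With known mean μ and an Inverse-Gamma(α, β) prior on σ², the Normal likelihood is conjugate: posterior is Inv-Gamma(α + n/2, β + Σ(xᵢ−μ)²/2).
Posterior: Inv-Gamma(5.3 + 11/2, 19.6 + 45.677/2) = Inv-Gamma(10.80, 42.4385).
E[σ²|data] = β/(α−1) = 42.4385/9.80 = 4.3305.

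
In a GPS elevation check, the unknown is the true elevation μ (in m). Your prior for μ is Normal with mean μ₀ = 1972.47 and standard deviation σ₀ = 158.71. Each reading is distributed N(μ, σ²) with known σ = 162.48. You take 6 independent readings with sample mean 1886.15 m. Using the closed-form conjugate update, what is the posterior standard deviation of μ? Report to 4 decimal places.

61.2019

For Normal data with known variance σ², a Normal(μ₀, σ₀²) prior on μ is conjugate. Posterior precision = 1/σ₀² + n/σ²; posterior mean is the precision-weighted average of μ₀ and x̄.
σ₀² = 158.71² = 25188.8641, σ² = 162.48² = 26399.7504; σ² + n·σ₀² = 26399.7504 + 6·25188.8641 = 177532.935.
Posterior precision = 1/σ₀² + n/σ² = 1/25188.8641 + 6/26399.7504 = (σ² + n·σ₀²)/(σ₀²σ²) = 177532.935/(25188.8641·26399.7504); posterior variance σₙ² = σ₀²σ²/(σ² + n·σ₀²) = 25188.8641·26399.7504/177532.935 = 3745.669642.
Posterior SD = √σₙ² = √(25188.8641·26399.7504/177532.935) = 61.2019.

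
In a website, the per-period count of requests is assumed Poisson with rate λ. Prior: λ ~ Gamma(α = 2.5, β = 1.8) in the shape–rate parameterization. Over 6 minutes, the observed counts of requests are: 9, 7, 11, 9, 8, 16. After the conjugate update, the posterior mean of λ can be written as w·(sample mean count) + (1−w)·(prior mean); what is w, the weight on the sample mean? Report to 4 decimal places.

0.7692

With a Gamma(shape α, rate β) prior, the Poisson likelihood is conjugate: the posterior is Gamma(α + ΣXᵢ, β + n).
Posterior mean = (α₀+S)/(β₀+n) = [n/(β₀+n)]·(S/n) + [β₀/(β₀+n)]·(α₀/β₀), so only n and β₀ enter the weight.
Weight on data w = n/(β₀+n) = 6/(1.8+6) = 6/7.8 = 0.7692.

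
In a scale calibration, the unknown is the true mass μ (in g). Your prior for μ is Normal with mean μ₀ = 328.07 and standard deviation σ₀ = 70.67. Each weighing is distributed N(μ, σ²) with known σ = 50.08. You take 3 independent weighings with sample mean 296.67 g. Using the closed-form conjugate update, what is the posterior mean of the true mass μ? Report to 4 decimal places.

301.1725

For Normal data with known variance σ², a Normal(μ₀, σ₀²) prior on μ is conjugate. Posterior precision = 1/σ₀² + n/σ²; posterior mean is the precision-weighted average of μ₀ and x̄.
n·x̄ = 3·296.67 = 890.01.
σ₀² = 70.67² = 4994.2489, σ² = 50.08² = 2508.0064; σ² + n·σ₀² = 2508.0064 + 3·4994.2489 = 17490.7531.
Posterior mean = (μ₀/σ₀² + n·x̄/σ²)/(1/σ₀² + n/σ²) = (σ²·μ₀ + σ₀²·n·x̄)/(σ² + n·σ₀²) = (2508.0064·328.07 + 4994.2489·890.01)/17490.7531 = 5267733.123137/17490.7531 = 301.1725.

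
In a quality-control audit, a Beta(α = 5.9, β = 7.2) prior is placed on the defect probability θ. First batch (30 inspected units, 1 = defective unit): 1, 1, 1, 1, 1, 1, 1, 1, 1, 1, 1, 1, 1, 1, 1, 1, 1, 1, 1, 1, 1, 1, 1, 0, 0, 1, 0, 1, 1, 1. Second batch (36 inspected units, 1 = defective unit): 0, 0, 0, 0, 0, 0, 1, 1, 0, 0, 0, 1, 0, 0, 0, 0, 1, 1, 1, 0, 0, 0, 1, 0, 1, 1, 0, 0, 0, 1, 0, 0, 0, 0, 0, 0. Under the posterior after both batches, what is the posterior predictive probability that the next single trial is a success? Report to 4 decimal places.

The Beta prior is conjugate to a Binomial/Bernoulli likelihood; the update adds successes to α and failures to β.
After batch 1: Beta(5.9+27, 7.2+3) = Beta(32.9, 10.2).
After batch 2: Beta(32.9+10, 10.2+26) = Beta(42.9, 36.2).
For a single future Bernoulli trial, P(success | data) = α/(α+β) = 0.5424.

0.5424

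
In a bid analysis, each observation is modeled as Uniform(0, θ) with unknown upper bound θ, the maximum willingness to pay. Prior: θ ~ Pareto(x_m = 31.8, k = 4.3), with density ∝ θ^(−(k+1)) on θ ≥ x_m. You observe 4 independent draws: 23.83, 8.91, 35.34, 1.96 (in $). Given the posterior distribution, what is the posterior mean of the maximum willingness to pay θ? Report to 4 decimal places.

40.1811

A Pareto(scale x_m, shape k) prior on the upper bound θ of Uniform(0, θ) is conjugate: posterior is Pareto(max(x_m, max xᵢ), k + n).
Sample maximum = 35.34; prior scale x_m = 31.8 → posterior scale = max = 35.34.
Posterior shape = 4.3 + 4 = 8.3.
E[θ|data] = k·x_m/(k−1) = 8.3·35.34/7.3 = 40.1811.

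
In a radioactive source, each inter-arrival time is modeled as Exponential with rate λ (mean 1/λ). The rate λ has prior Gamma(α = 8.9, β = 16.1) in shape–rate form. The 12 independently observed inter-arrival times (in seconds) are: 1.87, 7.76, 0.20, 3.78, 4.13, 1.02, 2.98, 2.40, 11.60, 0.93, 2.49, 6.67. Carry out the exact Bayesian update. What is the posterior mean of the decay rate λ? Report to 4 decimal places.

With a Gamma(shape α, rate β) prior on the exponential rate λ, the posterior after n observations with total T = Σxᵢ is Gamma(α+n, β+T).
Sum of observations T = 45.83 seconds; n = 12.
Posterior: Gamma(8.9+12, 16.1+45.83) = Gamma(20.9, 61.93).
Posterior mean of λ = α/β = 20.9/61.93 = 0.3375.

0.3375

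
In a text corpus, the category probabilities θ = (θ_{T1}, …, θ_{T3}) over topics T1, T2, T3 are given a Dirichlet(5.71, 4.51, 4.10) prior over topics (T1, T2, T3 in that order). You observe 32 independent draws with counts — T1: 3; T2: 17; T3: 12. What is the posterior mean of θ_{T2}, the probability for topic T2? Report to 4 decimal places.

0.4644

The Dirichlet prior is conjugate to the Multinomial likelihood: each posterior αⱼ = prior αⱼ + observed count nⱼ.
Posterior concentration: (8.71, 21.51, 16.10), total = 46.32.
E[θ_{T2}|data] = α_{T2}/Σα = 21.51/46.32 = 0.4644.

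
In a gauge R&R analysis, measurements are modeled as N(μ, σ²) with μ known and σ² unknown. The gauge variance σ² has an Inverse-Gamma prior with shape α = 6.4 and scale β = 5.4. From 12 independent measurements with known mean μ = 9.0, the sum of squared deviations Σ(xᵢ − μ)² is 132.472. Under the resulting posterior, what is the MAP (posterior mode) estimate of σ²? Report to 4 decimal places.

5.3460

With known mean μ and an Inverse-Gamma(α, β) prior on σ², the Normal likelihood is conjugate: posterior is Inv-Gamma(α + n/2, β + Σ(xᵢ−μ)²/2).
Posterior: Inv-Gamma(6.4 + 12/2, 5.4 + 132.472/2) = Inv-Gamma(12.40, 71.6360).
Mode = β/(α+1) = 71.6360/13.40 = 5.3460.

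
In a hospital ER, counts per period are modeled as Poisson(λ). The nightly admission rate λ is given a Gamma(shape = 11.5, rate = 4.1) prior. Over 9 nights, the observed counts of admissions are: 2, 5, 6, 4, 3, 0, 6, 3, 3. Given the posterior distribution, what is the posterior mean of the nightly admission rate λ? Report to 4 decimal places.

With a Gamma(shape α, rate β) prior, the Poisson likelihood is conjugate: the posterior is Gamma(α + ΣXᵢ, β + n).
Sum of counts S = 32 over n = 9 nights.
Posterior: Gamma(α+S, β+n) = Gamma(11.5+32, 4.1+9) = Gamma(43.5, 13.1).
Posterior mean = α/β = 43.5/13.1 = 3.3206.

3.3206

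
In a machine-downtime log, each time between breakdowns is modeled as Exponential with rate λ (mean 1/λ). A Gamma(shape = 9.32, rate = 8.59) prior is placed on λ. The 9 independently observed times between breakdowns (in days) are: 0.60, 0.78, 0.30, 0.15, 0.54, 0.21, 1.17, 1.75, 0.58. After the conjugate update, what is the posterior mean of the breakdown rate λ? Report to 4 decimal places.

1.2488

With a Gamma(shape α, rate β) prior on the exponential rate λ, the posterior after n observations with total T = Σxᵢ is Gamma(α+n, β+T).
Sum of observations T = 6.08 days; n = 9.
Posterior: Gamma(9.32+9, 8.59+6.08) = Gamma(18.32, 14.67).
Posterior mean of λ = α/β = 18.32/14.67 = 1.2488.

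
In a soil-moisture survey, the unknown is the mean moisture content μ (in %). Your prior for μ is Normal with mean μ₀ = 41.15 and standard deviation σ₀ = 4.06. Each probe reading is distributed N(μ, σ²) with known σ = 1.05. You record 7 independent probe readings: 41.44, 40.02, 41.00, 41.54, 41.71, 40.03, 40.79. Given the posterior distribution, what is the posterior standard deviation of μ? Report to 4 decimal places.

0.3950

For Normal data with known variance σ², a Normal(μ₀, σ₀²) prior on μ is conjugate. Posterior precision = 1/σ₀² + n/σ²; posterior mean is the precision-weighted average of μ₀ and x̄.
σ₀² = 4.06² = 16.4836, σ² = 1.05² = 1.1025; σ² + n·σ₀² = 1.1025 + 7·16.4836 = 116.4877.
Posterior precision = 1/σ₀² + n/σ² = 1/16.4836 + 7/1.1025 = (σ² + n·σ₀²)/(σ₀²σ²) = 116.4877/(16.4836·1.1025); posterior variance σₙ² = σ₀²σ²/(σ² + n·σ₀²) = 16.4836·1.1025/116.4877 = 0.156009.
Posterior SD = √σₙ² = √(16.4836·1.1025/116.4877) = 0.3950.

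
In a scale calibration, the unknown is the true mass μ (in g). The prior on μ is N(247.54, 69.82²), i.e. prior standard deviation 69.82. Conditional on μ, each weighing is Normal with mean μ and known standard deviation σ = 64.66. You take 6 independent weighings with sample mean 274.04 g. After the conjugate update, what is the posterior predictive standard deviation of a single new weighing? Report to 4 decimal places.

69.2141

For Normal data with known variance σ², a Normal(μ₀, σ₀²) prior on μ is conjugate. Posterior precision = 1/σ₀² + n/σ²; posterior mean is the precision-weighted average of μ₀ and x̄.
σ₀² = 69.82² = 4874.8324, σ² = 64.66² = 4180.9156; σ² + n·σ₀² = 4180.9156 + 6·4874.8324 = 33429.91.
Posterior precision = 1/σ₀² + n/σ² = 1/4874.8324 + 6/4180.9156 = (σ² + n·σ₀²)/(σ₀²σ²) = 33429.91/(4874.8324·4180.9156); posterior variance σₙ² = σ₀²σ²/(σ² + n·σ₀²) = 4874.8324·4180.9156/33429.91 = 609.671484.
Predictive variance for one new observation = σₙ² + σ² = 4874.8324·4180.9156/33429.91 + 4180.9156 = σ²·(σ₀² + 33429.91)/33429.91 = 4180.9156·38304.7424/33429.91 = 4790.587084; SD = √(4180.9156·38304.7424/33429.91) = 69.2141.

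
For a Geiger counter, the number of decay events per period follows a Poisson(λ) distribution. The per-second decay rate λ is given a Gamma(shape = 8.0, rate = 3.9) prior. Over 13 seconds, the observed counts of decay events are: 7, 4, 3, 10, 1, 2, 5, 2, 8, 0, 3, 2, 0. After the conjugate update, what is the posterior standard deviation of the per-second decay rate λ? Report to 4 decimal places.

With a Gamma(shape α, rate β) prior, the Poisson likelihood is conjugate: the posterior is Gamma(α + ΣXᵢ, β + n).
Sum of counts S = 47 over n = 13 seconds.
Posterior: Gamma(α+S, β+n) = Gamma(8.0+47, 3.9+13) = Gamma(55.0, 16.9).
SD = √α/β = √55.0/16.9 = 0.4388.

0.4388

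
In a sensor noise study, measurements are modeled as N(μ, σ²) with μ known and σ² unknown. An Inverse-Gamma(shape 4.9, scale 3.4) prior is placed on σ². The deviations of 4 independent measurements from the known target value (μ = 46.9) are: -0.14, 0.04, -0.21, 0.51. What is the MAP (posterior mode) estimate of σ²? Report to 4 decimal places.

With known mean μ and an Inverse-Gamma(α, β) prior on σ², the Normal likelihood is conjugate: posterior is Inv-Gamma(α + n/2, β + Σ(xᵢ−μ)²/2).
Σ(xᵢ−μ)² = (-0.14)² + (0.04)² + (-0.21)² + (0.51)² = 0.3254.
Posterior: Inv-Gamma(4.9 + 4/2, 3.4 + 0.3254/2) = Inv-Gamma(6.90, 3.56270).
Mode = β/(α+1) = 3.56270/7.90 = 0.4510.

0.4510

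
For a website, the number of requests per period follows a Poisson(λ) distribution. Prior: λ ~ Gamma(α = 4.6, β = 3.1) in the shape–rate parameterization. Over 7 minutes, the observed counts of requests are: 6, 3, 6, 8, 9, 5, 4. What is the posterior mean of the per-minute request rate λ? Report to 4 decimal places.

4.5149

With a Gamma(shape α, rate β) prior, the Poisson likelihood is conjugate: the posterior is Gamma(α + ΣXᵢ, β + n).
Sum of counts S = 41 over n = 7 minutes.
Posterior: Gamma(α+S, β+n) = Gamma(4.6+41, 3.1+7) = Gamma(45.6, 10.1).
Posterior mean = α/β = 45.6/10.1 = 4.5149.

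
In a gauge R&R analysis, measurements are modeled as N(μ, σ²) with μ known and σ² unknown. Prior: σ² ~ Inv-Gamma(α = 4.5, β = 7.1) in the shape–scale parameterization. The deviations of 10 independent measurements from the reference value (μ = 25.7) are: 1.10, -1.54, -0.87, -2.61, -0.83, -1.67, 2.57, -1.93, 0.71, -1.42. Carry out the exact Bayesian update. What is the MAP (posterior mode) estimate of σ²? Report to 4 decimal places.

1.9847

With known mean μ and an Inverse-Gamma(α, β) prior on σ², the Normal likelihood is conjugate: posterior is Inv-Gamma(α + n/2, β + Σ(xᵢ−μ)²/2).
Σ(xᵢ−μ)² = (1.10)² + (-1.54)² + (-0.87)² + (-2.61)² + (-0.83)² + (-1.67)² + (2.57)² + (-1.93)² + (0.71)² + (-1.42)² = 27.4787.
Posterior: Inv-Gamma(4.5 + 10/2, 7.1 + 27.4787/2) = Inv-Gamma(9.50, 20.83935).
Mode = β/(α+1) = 20.83935/10.50 = 1.9847.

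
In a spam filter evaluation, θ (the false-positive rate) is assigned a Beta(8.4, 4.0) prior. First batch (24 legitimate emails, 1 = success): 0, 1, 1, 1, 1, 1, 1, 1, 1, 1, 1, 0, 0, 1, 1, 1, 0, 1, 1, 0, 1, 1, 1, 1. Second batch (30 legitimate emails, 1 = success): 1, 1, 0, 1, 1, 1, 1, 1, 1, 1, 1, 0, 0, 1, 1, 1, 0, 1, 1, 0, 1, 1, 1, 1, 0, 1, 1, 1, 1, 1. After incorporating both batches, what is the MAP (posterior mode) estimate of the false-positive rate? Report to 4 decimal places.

0.7826

The Beta prior is conjugate to a Binomial/Bernoulli likelihood; the update adds successes to α and failures to β.
After batch 1: Beta(8.4+19, 4.0+5) = Beta(27.4, 9.0).
After batch 2: Beta(27.4+24, 9.0+6) = Beta(51.4, 15.0).
Mode of Beta(a,b) for a,b>1 is (a−1)/(a+b−2) = 50.4/64.4 = 0.7826.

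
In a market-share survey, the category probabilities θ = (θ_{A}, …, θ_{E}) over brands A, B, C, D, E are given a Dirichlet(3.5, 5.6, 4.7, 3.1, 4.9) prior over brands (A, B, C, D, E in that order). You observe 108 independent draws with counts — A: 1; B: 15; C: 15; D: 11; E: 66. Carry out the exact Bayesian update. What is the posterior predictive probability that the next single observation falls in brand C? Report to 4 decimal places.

0.1518

The Dirichlet prior is conjugate to the Multinomial likelihood: each posterior αⱼ = prior αⱼ + observed count nⱼ.
Posterior concentration: (4.5, 20.6, 19.7, 14.1, 70.9), total = 129.8.
P(next = C | data) = α_{C}/Σα = 0.1518.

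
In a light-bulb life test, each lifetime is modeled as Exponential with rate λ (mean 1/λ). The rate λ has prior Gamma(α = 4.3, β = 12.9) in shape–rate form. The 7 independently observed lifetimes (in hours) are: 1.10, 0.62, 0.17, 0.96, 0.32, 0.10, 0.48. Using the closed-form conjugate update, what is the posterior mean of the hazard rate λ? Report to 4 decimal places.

0.6787

With a Gamma(shape α, rate β) prior on the exponential rate λ, the posterior after n observations with total T = Σxᵢ is Gamma(α+n, β+T).
Sum of observations T = 3.75 hours; n = 7.
Posterior: Gamma(4.3+7, 12.9+3.75) = Gamma(11.3, 16.65).
Posterior mean of λ = α/β = 11.3/16.65 = 0.6787.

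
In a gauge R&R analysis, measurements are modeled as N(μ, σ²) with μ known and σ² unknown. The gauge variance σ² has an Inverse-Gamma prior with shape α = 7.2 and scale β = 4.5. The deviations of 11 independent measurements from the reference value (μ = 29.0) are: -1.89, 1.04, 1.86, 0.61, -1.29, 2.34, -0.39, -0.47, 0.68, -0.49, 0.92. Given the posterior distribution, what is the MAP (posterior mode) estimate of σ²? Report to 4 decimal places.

With known mean μ and an Inverse-Gamma(α, β) prior on σ², the Normal likelihood is conjugate: posterior is Inv-Gamma(α + n/2, β + Σ(xᵢ−μ)²/2).
Σ(xᵢ−μ)² = (-1.89)² + (1.04)² + (1.86)² + (0.61)² + (-1.29)² + (2.34)² + (-0.39)² + (-0.47)² + (0.68)² + (-0.49)² + (0.92)² = 17.5470.
Posterior: Inv-Gamma(7.2 + 11/2, 4.5 + 17.5470/2) = Inv-Gamma(12.70, 13.27350).
Mode = β/(α+1) = 13.27350/13.70 = 0.9689.

0.9689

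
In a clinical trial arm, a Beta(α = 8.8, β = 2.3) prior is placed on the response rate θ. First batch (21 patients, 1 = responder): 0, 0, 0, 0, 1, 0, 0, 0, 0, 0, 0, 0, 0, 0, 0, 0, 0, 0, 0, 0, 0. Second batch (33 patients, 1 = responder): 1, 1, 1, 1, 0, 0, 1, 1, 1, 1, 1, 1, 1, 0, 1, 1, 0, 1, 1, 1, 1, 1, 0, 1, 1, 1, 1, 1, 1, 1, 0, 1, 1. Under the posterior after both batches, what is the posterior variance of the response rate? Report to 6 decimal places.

0.003718

The Beta prior is conjugate to a Binomial/Bernoulli likelihood; the update adds successes to α and failures to β.
After batch 1: Beta(8.8+1, 2.3+20) = Beta(9.8, 22.3).
After batch 2: Beta(9.8+27, 22.3+6) = Beta(36.8, 28.3).
Var = αβ/((α+β)²(α+β+1)) = 36.8·28.3/(65.1²·66.1) = 0.003718.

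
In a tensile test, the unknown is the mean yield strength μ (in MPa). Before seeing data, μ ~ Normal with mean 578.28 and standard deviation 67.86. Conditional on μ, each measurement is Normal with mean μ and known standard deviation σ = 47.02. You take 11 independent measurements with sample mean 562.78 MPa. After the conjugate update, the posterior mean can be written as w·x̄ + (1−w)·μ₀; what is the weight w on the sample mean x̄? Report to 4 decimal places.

For Normal data with known variance σ², a Normal(μ₀, σ₀²) prior on μ is conjugate. Posterior precision = 1/σ₀² + n/σ²; posterior mean is the precision-weighted average of μ₀ and x̄.
σ₀² = 67.86² = 4604.9796, σ² = 47.02² = 2210.8804. Prior precision 1/σ₀² = 1/4604.9796; data precision n/σ² = 11/2210.8804.
w = (n/σ²)/(1/σ₀² + n/σ²) = n·σ₀²/(σ² + n·σ₀²) = 11·4604.9796/(2210.8804 + 11·4604.9796) = 50654.7756/52865.656 = 0.9582.

0.9582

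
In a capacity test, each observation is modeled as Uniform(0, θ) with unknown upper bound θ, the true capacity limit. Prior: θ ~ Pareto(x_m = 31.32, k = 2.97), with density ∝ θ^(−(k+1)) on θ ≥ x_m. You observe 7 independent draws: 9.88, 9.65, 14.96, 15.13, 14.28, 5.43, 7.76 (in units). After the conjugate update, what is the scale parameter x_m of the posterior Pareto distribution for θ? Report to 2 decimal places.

31.32

A Pareto(scale x_m, shape k) prior on the upper bound θ of Uniform(0, θ) is conjugate: posterior is Pareto(max(x_m, max xᵢ), k + n).
Sample maximum = 15.13; prior scale x_m = 31.32 → posterior scale = max = 31.32.
Posterior shape = 2.97 + 7 = 9.97.
Posterior scale x_m = 31.32.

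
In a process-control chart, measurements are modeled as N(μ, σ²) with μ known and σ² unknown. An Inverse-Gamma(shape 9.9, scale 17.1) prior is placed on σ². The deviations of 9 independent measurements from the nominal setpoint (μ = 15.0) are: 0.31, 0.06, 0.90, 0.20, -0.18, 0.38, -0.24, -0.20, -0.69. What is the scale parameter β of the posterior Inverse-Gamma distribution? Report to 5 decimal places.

17.95010

With known mean μ and an Inverse-Gamma(α, β) prior on σ², the Normal likelihood is conjugate: posterior is Inv-Gamma(α + n/2, β + Σ(xᵢ−μ)²/2).
Σ(xᵢ−μ)² = (0.31)² + (0.06)² + (0.90)² + (0.20)² + (-0.18)² + (0.38)² + (-0.24)² + (-0.20)² + (-0.69)² = 1.7002.
Posterior: Inv-Gamma(9.9 + 9/2, 17.1 + 1.7002/2) = Inv-Gamma(14.40, 17.95010).
Posterior β = 17.95010.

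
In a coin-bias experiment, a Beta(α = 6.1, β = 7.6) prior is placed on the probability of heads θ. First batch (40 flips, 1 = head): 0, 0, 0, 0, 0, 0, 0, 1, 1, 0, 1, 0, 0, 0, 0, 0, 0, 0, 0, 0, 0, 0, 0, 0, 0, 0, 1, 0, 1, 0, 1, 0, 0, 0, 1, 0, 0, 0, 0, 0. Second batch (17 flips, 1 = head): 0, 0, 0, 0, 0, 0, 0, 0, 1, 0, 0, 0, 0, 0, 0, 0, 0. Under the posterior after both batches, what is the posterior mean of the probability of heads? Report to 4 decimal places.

0.1994

The Beta prior is conjugate to a Binomial/Bernoulli likelihood; the update adds successes to α and failures to β.
After batch 1: Beta(6.1+7, 7.6+33) = Beta(13.1, 40.6).
After batch 2: Beta(13.1+1, 40.6+16) = Beta(14.1, 56.6).
Posterior mean = α/(α+β) = 14.1/70.7 = 0.1994.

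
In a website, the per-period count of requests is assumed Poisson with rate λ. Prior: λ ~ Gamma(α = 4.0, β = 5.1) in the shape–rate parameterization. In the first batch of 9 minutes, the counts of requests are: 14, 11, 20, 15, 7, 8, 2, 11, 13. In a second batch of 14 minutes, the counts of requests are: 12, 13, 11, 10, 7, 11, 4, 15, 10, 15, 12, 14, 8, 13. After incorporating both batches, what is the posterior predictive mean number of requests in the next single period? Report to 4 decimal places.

With a Gamma(shape α, rate β) prior, the Poisson likelihood is conjugate: the posterior is Gamma(α + ΣXᵢ, β + n).
Batch 1: sum of counts S = 101 over n = 9 minutes.
After batch 1: Gamma(α+S, β+n) = Gamma(4.0+101, 5.1+9) = Gamma(105.0, 14.1).
Batch 2: sum of counts S = 155 over n = 14 minutes.
After batch 2: Gamma(α+S, β+n) = Gamma(105.0+155, 14.1+14) = Gamma(260.0, 28.1).
The predictive distribution for one future period is NegBinom with mean α/β = 9.2527.

9.2527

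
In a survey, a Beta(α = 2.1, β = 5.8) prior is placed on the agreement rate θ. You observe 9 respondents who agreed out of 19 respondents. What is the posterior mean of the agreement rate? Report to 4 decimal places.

0.4126

The Beta prior is conjugate to a Binomial/Bernoulli likelihood; the update adds successes to α and failures to β.
Posterior: Beta(α+k, β+n−k) = Beta(2.1+9, 5.8+10) = Beta(11.1, 15.8).
Posterior mean = α/(α+β) = 11.1/26.9 = 0.4126.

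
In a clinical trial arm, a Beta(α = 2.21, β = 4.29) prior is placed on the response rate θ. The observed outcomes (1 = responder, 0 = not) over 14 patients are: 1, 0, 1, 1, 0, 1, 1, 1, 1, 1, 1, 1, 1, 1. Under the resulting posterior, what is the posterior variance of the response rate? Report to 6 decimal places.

The Beta prior is conjugate to a Binomial/Bernoulli likelihood; the update adds successes to α and failures to β.
Posterior: Beta(α+k, β+n−k) = Beta(2.21+12, 4.29+2) = Beta(14.21, 6.29).
Var = αβ/((α+β)²(α+β+1)) = 14.21·6.29/(20.50²·21.50) = 0.009892.

0.009892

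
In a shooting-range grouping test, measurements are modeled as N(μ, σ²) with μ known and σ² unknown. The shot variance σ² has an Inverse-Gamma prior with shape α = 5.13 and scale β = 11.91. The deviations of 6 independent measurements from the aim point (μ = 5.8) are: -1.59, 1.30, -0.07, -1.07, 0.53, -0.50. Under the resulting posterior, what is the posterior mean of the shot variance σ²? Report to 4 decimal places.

2.0841

With known mean μ and an Inverse-Gamma(α, β) prior on σ², the Normal likelihood is conjugate: posterior is Inv-Gamma(α + n/2, β + Σ(xᵢ−μ)²/2).
Σ(xᵢ−μ)² = (-1.59)² + (1.30)² + (-0.07)² + (-1.07)² + (0.53)² + (-0.50)² = 5.8988.
Posterior: Inv-Gamma(5.13 + 6/2, 11.91 + 5.8988/2) = Inv-Gamma(8.13, 14.85940).
E[σ²|data] = β/(α−1) = 14.85940/7.13 = 2.0841.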